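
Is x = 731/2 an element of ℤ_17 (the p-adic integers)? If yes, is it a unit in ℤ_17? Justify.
x ∈ ℤ_17 but not a unit; v_17(x) = 1 > 0

ℤ_17 = {x ∈ ℚ_17 : v_17(x) ≥ 0} and ℤ_17^× = {x ∈ ℤ_17 : v_17(x) = 0}. Here v_17(731/2) = v_17(num) − v_17(den) = 1; compare against these criteria.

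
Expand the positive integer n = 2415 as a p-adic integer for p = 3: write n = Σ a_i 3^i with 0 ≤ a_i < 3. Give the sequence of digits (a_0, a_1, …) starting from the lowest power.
(a_0, a_1, …) = (0, 1, 1, 2, 2, 0, 0, 1)

Repeated division by 3 gives the digits low-to-high: 2415 = 1·3^1 + 1·3^2 + 2·3^3 + 2·3^4 + 1·3^7. Digit sequence: (0, 1, 1, 2, 2, 0, 0, 1).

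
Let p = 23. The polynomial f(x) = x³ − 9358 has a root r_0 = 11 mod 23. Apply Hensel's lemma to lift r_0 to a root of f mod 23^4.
r_3 = 247882 (mod 279841)

Hensel: r_{i+1} = r_i − f(r_i)/f′(r_i) mod 23^{i+2}, where f′(x) = 3x². Iterate:
  r_0 = 11 (mod 23)
  r_1 = 310 (mod 529)
  r_2 = 4542 (mod 12167)
  r_3 = 247882 (mod 279841)
Final: r = 247882 with f(r) ≡ 0 mod 23^4.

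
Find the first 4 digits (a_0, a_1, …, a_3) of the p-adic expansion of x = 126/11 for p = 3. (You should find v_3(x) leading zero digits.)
(a_0, …, a_3) = (0, 0, 1, 2)

v_3(126/11) = 2, so a_0 = ... = a_1 = 0. Factor out: x = 3^2 · u with u = 14/11 a unit in ℤ_3. Expand u iteratively via a_{v+i} = u_i mod 3, u_{i+1} = (u_i − a_{v+i})/3:
  u_0 = 14/11;  a_2 = 1;  u_1 = (u_0 − 1)/3 = 1/11
  u_1 = 1/11;  a_3 = 2;  u_2 = (u_1 − 2)/3 = -7/11
Digits: (0, 0, 1, 2).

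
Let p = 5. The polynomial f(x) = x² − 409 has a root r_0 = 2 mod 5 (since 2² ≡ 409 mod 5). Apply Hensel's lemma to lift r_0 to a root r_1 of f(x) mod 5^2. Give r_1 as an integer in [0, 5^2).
r_1 = 22 (mod 25)

Hensel's recurrence: r_{i+1} = r_i − f(r_i)·(f′(r_i))^{-1} mod 5^{i+2}, with f′(x) = 2x. Iterate:
  r_0 = 2 (mod 5)
  r_1 = 22 (mod 25)
Final: r_1 = 22, and one checks f(r_1) ≡ 0 mod 5^2.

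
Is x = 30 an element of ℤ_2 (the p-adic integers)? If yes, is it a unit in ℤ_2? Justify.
x ∈ ℤ_2 but not a unit; v_2(x) = 1 > 0

ℤ_2 = {x ∈ ℚ_2 : v_2(x) ≥ 0} and ℤ_2^× = {x ∈ ℤ_2 : v_2(x) = 0}. Here v_2(30) = v_2(num) − v_2(den) = 1; compare against these criteria.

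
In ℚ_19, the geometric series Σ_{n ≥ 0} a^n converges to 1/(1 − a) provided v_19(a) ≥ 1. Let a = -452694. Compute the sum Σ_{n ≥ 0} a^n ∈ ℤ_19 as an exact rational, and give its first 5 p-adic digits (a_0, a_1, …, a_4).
Σ a^n = 1/(1 − a) = 1/452695;  first 5 digits = (1, 0, 0, 10, 15)

v_19(a) = 3 ≥ 1, so the series converges in ℤ_19 to 1/(1 − a) = 1/(1 − (-452694)) = 1/452695. Expand this rational in ℤ_19: compute digits iteratively via d_i = x_i mod 19, x_{i+1} = (x_i − d_i)/19. The first 5 digits are (1, 0, 0, 10, 15).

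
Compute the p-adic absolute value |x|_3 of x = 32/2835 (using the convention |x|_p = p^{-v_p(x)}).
|32/2835|_3 = 81

Step 1 — compute v_3(x) by factoring powers of 3 out of the numerator and denominator: v_3(32/2835) = -4. Step 2 — apply |x|_p = p^{-v_p(x)} = 3^{4} = 81.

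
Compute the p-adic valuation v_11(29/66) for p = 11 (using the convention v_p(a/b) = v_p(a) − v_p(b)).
v_11(29/66) = -1

Factor powers of 11 from the numerator and denominator of the reduced fraction: 29 = 11^0 · 29 and 66 = 11^1 · 6. Apply v_p(a/b) = v_p(a) − v_p(b): v_11(29/66) = 0 − 1 = -1.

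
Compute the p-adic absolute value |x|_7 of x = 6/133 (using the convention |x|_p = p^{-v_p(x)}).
|6/133|_7 = 7

Step 1 — compute v_7(x) by factoring powers of 7 out of the numerator and denominator: v_7(6/133) = -1. Step 2 — apply |x|_p = p^{-v_p(x)} = 7^{1} = 7.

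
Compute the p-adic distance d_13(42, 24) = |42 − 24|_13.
d_13(42, 24) = 1

Step 1 — x − y = 42 − 24 = 18. Step 2 — v_13(18) = 0 (factor: 18 = (13^0 · 18); the sign does not affect v_p). Step 3 — |x − y|_13 = 13^{0} = 1.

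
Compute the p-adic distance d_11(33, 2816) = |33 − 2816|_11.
d_11(33, 2816) = 1/121

Step 1 — x − y = 33 − 2816 = -2783. Step 2 — v_11(-2783) = 2 (factor: -2783 = −(11^2 · 23); the sign does not affect v_p). Step 3 — |x − y|_11 = 11^{-2} = 1/121.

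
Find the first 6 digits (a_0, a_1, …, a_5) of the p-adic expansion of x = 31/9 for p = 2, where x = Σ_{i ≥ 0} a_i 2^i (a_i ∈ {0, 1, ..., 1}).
(a_0, …, a_5) = (1, 1, 1, 0, 0, 1)

v_2(31/9) = 0 (numerator and denominator both coprime to 2), so x ∈ ℤ_2^×. Compute digits iteratively via a_i = x_i mod 2, x_{i+1} = (x_i − a_i)/2, with x_0 = x:
  x_0 = 31/9;  a_0 = 1;  x_1 = (x_0 − 1)/2 = 11/9
  x_1 = 11/9;  a_1 = 1;  x_2 = (x_1 − 1)/2 = 1/9
  x_2 = 1/9;  a_2 = 1;  x_3 = (x_2 − 1)/2 = -4/9
  x_3 = -4/9;  a_3 = 0;  x_4 = (x_3 − 0)/2 = -2/9
  x_4 = -2/9;  a_4 = 0;  x_5 = (x_4 − 0)/2 = -1/9
  x_5 = -1/9;  a_5 = 1;  x_6 = (x_5 − 1)/2 = -5/9
Digits: (1, 1, 1, 0, 0, 1).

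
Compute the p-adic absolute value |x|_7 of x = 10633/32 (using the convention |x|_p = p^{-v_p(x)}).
|10633/32|_7 = 1/343

Step 1 — compute v_7(x) by factoring powers of 7 out of the numerator and denominator: v_7(10633/32) = 3. Step 2 — apply |x|_p = p^{-v_p(x)} = 7^{-3} = 1/343.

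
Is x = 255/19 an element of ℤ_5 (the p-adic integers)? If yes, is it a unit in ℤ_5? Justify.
x ∈ ℤ_5 but not a unit; v_5(x) = 1 > 0

ℤ_5 = {x ∈ ℚ_5 : v_5(x) ≥ 0} and ℤ_5^× = {x ∈ ℤ_5 : v_5(x) = 0}. Here v_5(255/19) = v_5(num) − v_5(den) = 1; compare against these criteria.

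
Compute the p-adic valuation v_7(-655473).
v_7(-655473) = 5

v_7(n) is the largest exponent k such that 7^k divides n. Factor out: -655473 = -7^5 · 39. (Sign doesn't affect v_p.) So v_7(-655473) = 5.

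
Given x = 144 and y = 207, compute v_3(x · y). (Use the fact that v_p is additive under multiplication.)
v_3(29808) = 4

v_p(x) = 2 (factor: 144 = 3^2 · 16); v_p(y) = 2 (factor: 207 = 3^2 · 23). Additivity: v_p(xy) = v_p(x) + v_p(y) = 2 + 2 = 4. (Direct check: xy = 29808 = 3^4 · (368).)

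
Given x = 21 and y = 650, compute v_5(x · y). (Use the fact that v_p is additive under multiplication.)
v_5(13650) = 2

v_p(x) = 0 (factor: 21 = 5^0 · 21); v_p(y) = 2 (factor: 650 = 5^2 · 26). Additivity: v_p(xy) = v_p(x) + v_p(y) = 0 + 2 = 2. (Direct check: xy = 13650 = 5^2 · (546).)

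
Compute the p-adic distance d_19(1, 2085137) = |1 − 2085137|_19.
d_19(1, 2085137) = 1/130321

Step 1 — x − y = 1 − 2085137 = -2085136. Step 2 — v_19(-2085136) = 4 (factor: -2085136 = −(19^4 · 16); the sign does not affect v_p). Step 3 — |x − y|_19 = 19^{-4} = 1/130321.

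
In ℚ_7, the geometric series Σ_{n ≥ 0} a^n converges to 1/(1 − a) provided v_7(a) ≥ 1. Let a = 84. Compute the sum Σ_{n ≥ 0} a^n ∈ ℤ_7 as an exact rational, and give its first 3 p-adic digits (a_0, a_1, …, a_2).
Σ a^n = 1/(1 − a) = -1/83;  first 3 digits = (1, 5, 5)

v_7(a) = 1 ≥ 1, so the series converges in ℤ_7 to 1/(1 − a) = 1/(1 − 84) = -1/83. Expand this rational in ℤ_7: compute digits iteratively via d_i = x_i mod 7, x_{i+1} = (x_i − d_i)/7. The first 3 digits are (1, 5, 5).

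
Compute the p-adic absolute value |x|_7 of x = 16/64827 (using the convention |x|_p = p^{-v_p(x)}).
|16/64827|_7 = 2401

Step 1 — compute v_7(x) by factoring powers of 7 out of the numerator and denominator: v_7(16/64827) = -4. Step 2 — apply |x|_p = p^{-v_p(x)} = 7^{4} = 2401.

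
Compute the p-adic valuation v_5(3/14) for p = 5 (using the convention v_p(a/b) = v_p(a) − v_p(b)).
v_5(3/14) = 0

Factor powers of 5 from the numerator and denominator of the reduced fraction: 3 = 5^0 · 3 and 14 = 5^0 · 14. Apply v_p(a/b) = v_p(a) − v_p(b): v_5(3/14) = 0 − 0 = 0.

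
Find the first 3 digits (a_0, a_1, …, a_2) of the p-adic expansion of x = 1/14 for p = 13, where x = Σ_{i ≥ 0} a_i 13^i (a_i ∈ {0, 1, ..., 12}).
(a_0, …, a_2) = (1, 12, 0)

v_13(1/14) = 0 (numerator and denominator both coprime to 13), so x ∈ ℤ_13^×. Compute digits iteratively via a_i = x_i mod 13, x_{i+1} = (x_i − a_i)/13, with x_0 = x:
  x_0 = 1/14;  a_0 = 1;  x_1 = (x_0 − 1)/13 = -1/14
  x_1 = -1/14;  a_1 = 12;  x_2 = (x_1 − 12)/13 = -13/14
  x_2 = -13/14;  a_2 = 0;  x_3 = (x_2 − 0)/13 = -1/14
Digits: (1, 12, 0).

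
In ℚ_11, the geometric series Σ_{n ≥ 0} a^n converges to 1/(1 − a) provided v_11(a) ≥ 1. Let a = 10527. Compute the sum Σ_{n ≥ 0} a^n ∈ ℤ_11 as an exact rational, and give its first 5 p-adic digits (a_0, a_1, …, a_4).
Σ a^n = 1/(1 − a) = -1/10526;  first 5 digits = (1, 0, 10, 7, 1)

v_11(a) = 2 ≥ 1, so the series converges in ℤ_11 to 1/(1 − a) = 1/(1 − 10527) = -1/10526. Expand this rational in ℤ_11: compute digits iteratively via d_i = x_i mod 11, x_{i+1} = (x_i − d_i)/11. The first 5 digits are (1, 0, 10, 7, 1).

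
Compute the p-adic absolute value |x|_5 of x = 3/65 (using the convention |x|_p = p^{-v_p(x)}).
|3/65|_5 = 5

Step 1 — compute v_5(x) by factoring powers of 5 out of the numerator and denominator: v_5(3/65) = -1. Step 2 — apply |x|_p = p^{-v_p(x)} = 5^{1} = 5.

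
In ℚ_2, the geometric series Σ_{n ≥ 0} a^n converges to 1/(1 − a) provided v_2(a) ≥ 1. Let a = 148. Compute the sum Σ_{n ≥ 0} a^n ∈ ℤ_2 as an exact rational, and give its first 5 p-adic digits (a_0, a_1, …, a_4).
Σ a^n = 1/(1 − a) = -1/147;  first 5 digits = (1, 0, 1, 0, 0)

v_2(a) = 2 ≥ 1, so the series converges in ℤ_2 to 1/(1 − a) = 1/(1 − 148) = -1/147. Expand this rational in ℤ_2: compute digits iteratively via d_i = x_i mod 2, x_{i+1} = (x_i − d_i)/2. The first 5 digits are (1, 0, 1, 0, 0).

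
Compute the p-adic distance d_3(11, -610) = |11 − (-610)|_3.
d_3(11, -610) = 1/27

Step 1 — x − y = 11 − (-610) = 621. Step 2 — v_3(621) = 3 (factor: 621 = (3^3 · 23); the sign does not affect v_p). Step 3 — |x − y|_3 = 3^{-3} = 1/27.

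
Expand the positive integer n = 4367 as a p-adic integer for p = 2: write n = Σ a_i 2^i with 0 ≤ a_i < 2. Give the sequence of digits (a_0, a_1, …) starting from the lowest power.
(a_0, a_1, …) = (1, 1, 1, 1, 0, 0, 0, 0, 1, 0, 0, 0, 1)

Repeated division by 2 gives the digits low-to-high: 4367 = 1 + 1·2^1 + 1·2^2 + 1·2^3 + 1·2^8 + 1·2^12. Digit sequence: (1, 1, 1, 1, 0, 0, 0, 0, 1, 0, 0, 0, 1).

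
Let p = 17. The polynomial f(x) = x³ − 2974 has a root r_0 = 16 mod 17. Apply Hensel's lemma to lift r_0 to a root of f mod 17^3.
r_2 = 3977 (mod 4913)

Hensel: r_{i+1} = r_i − f(r_i)/f′(r_i) mod 17^{i+2}, where f′(x) = 3x². Iterate:
  r_0 = 16 (mod 17)
  r_1 = 220 (mod 289)
  r_2 = 3977 (mod 4913)
Final: r = 3977 with f(r) ≡ 0 mod 17^3.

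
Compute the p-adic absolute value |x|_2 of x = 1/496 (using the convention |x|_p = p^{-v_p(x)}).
|1/496|_2 = 16

Step 1 — compute v_2(x) by factoring powers of 2 out of the numerator and denominator: v_2(1/496) = -4. Step 2 — apply |x|_p = p^{-v_p(x)} = 2^{4} = 16.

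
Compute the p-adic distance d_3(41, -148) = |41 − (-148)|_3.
d_3(41, -148) = 1/27

Step 1 — x − y = 41 − (-148) = 189. Step 2 — v_3(189) = 3 (factor: 189 = (3^3 · 7); the sign does not affect v_p). Step 3 — |x − y|_3 = 3^{-3} = 1/27.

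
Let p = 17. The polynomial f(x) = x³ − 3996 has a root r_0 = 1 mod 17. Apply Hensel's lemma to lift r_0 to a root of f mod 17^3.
r_2 = 4319 (mod 4913)

Hensel: r_{i+1} = r_i − f(r_i)/f′(r_i) mod 17^{i+2}, where f′(x) = 3x². Iterate:
  r_0 = 1 (mod 17)
  r_1 = 273 (mod 289)
  r_2 = 4319 (mod 4913)
Final: r = 4319 with f(r) ≡ 0 mod 17^3.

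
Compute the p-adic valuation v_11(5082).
v_11(5082) = 2

v_11(n) is the largest exponent k such that 11^k divides n. Factor out: 5082 = 11^2 · 42. (Sign doesn't affect v_p.) So v_11(5082) = 2.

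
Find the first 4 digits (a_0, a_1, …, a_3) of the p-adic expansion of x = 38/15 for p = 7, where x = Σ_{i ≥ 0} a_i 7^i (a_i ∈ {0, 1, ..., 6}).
(a_0, …, a_3) = (3, 6, 1, 3)

v_7(38/15) = 0 (numerator and denominator both coprime to 7), so x ∈ ℤ_7^×. Compute digits iteratively via a_i = x_i mod 7, x_{i+1} = (x_i − a_i)/7, with x_0 = x:
  x_0 = 38/15;  a_0 = 3;  x_1 = (x_0 − 3)/7 = -1/15
  x_1 = -1/15;  a_1 = 6;  x_2 = (x_1 − 6)/7 = -13/15
  x_2 = -13/15;  a_2 = 1;  x_3 = (x_2 − 1)/7 = -4/15
  x_3 = -4/15;  a_3 = 3;  x_4 = (x_3 − 3)/7 = -7/15
Digits: (3, 6, 1, 3).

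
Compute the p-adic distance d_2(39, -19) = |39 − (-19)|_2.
d_2(39, -19) = 1/2

Step 1 — x − y = 39 − (-19) = 58. Step 2 — v_2(58) = 1 (factor: 58 = (2^1 · 29); the sign does not affect v_p). Step 3 — |x − y|_2 = 2^{-1} = 1/2.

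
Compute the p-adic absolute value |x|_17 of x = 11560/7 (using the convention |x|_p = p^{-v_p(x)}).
|11560/7|_17 = 1/289

Step 1 — compute v_17(x) by factoring powers of 17 out of the numerator and denominator: v_17(11560/7) = 2. Step 2 — apply |x|_p = p^{-v_p(x)} = 17^{-2} = 1/289.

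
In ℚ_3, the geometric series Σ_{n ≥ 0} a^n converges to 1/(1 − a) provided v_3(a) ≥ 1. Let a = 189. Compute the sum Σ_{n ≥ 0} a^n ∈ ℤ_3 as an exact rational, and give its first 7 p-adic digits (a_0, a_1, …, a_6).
Σ a^n = 1/(1 − a) = -1/188;  first 7 digits = (1, 0, 0, 1, 2, 0, 1)

v_3(a) = 3 ≥ 1, so the series converges in ℤ_3 to 1/(1 − a) = 1/(1 − 189) = -1/188. Expand this rational in ℤ_3: compute digits iteratively via d_i = x_i mod 3, x_{i+1} = (x_i − d_i)/3. The first 7 digits are (1, 0, 0, 1, 2, 0, 1).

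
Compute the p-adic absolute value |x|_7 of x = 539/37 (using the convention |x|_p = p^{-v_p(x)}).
|539/37|_7 = 1/49

Step 1 — compute v_7(x) by factoring powers of 7 out of the numerator and denominator: v_7(539/37) = 2. Step 2 — apply |x|_p = p^{-v_p(x)} = 7^{-2} = 1/49.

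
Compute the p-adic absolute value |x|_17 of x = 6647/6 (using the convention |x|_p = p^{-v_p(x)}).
|6647/6|_17 = 1/289

Step 1 — compute v_17(x) by factoring powers of 17 out of the numerator and denominator: v_17(6647/6) = 2. Step 2 — apply |x|_p = p^{-v_p(x)} = 17^{-2} = 1/289.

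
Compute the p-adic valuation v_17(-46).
v_17(-46) = 0

v_17(n) is the largest exponent k such that 17^k divides n. Factor out: -46 = -17^0 · 46. (Sign doesn't affect v_p.) So v_17(-46) = 0.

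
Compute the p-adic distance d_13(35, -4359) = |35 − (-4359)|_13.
d_13(35, -4359) = 1/2197

Step 1 — x − y = 35 − (-4359) = 4394. Step 2 — v_13(4394) = 3 (factor: 4394 = (13^3 · 2); the sign does not affect v_p). Step 3 — |x − y|_13 = 13^{-3} = 1/2197.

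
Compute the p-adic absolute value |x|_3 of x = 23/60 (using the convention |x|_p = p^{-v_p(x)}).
|23/60|_3 = 3

Step 1 — compute v_3(x) by factoring powers of 3 out of the numerator and denominator: v_3(23/60) = -1. Step 2 — apply |x|_p = p^{-v_p(x)} = 3^{1} = 3.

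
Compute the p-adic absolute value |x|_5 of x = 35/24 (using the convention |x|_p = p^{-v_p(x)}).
|35/24|_5 = 1/5

Step 1 — compute v_5(x) by factoring powers of 5 out of the numerator and denominator: v_5(35/24) = 1. Step 2 — apply |x|_p = p^{-v_p(x)} = 5^{-1} = 1/5.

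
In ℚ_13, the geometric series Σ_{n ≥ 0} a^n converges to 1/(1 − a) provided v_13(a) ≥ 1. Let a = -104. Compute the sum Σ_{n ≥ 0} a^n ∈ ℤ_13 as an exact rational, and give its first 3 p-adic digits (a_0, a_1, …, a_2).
Σ a^n = 1/(1 − a) = 1/105;  first 3 digits = (1, 5, 11)

v_13(a) = 1 ≥ 1, so the series converges in ℤ_13 to 1/(1 − a) = 1/(1 − (-104)) = 1/105. Expand this rational in ℤ_13: compute digits iteratively via d_i = x_i mod 13, x_{i+1} = (x_i − d_i)/13. The first 3 digits are (1, 5, 11).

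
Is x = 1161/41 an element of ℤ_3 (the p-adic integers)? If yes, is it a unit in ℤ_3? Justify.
x ∈ ℤ_3 but not a unit; v_3(x) = 3 > 0

ℤ_3 = {x ∈ ℚ_3 : v_3(x) ≥ 0} and ℤ_3^× = {x ∈ ℤ_3 : v_3(x) = 0}. Here v_3(1161/41) = v_3(num) − v_3(den) = 3; compare against these criteria.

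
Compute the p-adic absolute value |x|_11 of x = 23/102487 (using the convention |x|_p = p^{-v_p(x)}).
|23/102487|_11 = 14641

Step 1 — compute v_11(x) by factoring powers of 11 out of the numerator and denominator: v_11(23/102487) = -4. Step 2 — apply |x|_p = p^{-v_p(x)} = 11^{4} = 14641.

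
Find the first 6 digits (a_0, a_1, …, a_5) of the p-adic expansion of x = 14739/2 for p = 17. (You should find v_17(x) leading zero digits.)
(a_0, …, a_5) = (0, 0, 0, 10, 8, 8)

v_17(14739/2) = 3, so a_0 = ... = a_2 = 0. Factor out: x = 17^3 · u with u = 3/2 a unit in ℤ_17. Expand u iteratively via a_{v+i} = u_i mod 17, u_{i+1} = (u_i − a_{v+i})/17:
  u_0 = 3/2;  a_3 = 10;  u_1 = (u_0 − 10)/17 = -1/2
  u_1 = -1/2;  a_4 = 8;  u_2 = (u_1 − 8)/17 = -1/2
  u_2 = -1/2;  a_5 = 8;  u_3 = (u_2 − 8)/17 = -1/2
Digits: (0, 0, 0, 10, 8, 8).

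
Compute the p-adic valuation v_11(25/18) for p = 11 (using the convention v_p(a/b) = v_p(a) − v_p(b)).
v_11(25/18) = 0

Factor powers of 11 from the numerator and denominator of the reduced fraction: 25 = 11^0 · 25 and 18 = 11^0 · 18. Apply v_p(a/b) = v_p(a) − v_p(b): v_11(25/18) = 0 − 0 = 0.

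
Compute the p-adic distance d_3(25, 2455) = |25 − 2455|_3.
d_3(25, 2455) = 1/243

Step 1 — x − y = 25 − 2455 = -2430. Step 2 — v_3(-2430) = 5 (factor: -2430 = −(3^5 · 10); the sign does not affect v_p). Step 3 — |x − y|_3 = 3^{-5} = 1/243.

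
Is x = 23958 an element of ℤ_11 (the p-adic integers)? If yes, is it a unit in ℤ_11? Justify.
x ∈ ℤ_11 but not a unit; v_11(x) = 3 > 0

ℤ_11 = {x ∈ ℚ_11 : v_11(x) ≥ 0} and ℤ_11^× = {x ∈ ℤ_11 : v_11(x) = 0}. Here v_11(23958) = v_11(num) − v_11(den) = 3; compare against these criteria.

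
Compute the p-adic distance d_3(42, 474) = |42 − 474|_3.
d_3(42, 474) = 1/27

Step 1 — x − y = 42 − 474 = -432. Step 2 — v_3(-432) = 3 (factor: -432 = −(3^3 · 16); the sign does not affect v_p). Step 3 — |x − y|_3 = 3^{-3} = 1/27.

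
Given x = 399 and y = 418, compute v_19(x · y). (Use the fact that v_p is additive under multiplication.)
v_19(166782) = 2

v_p(x) = 1 (factor: 399 = 19^1 · 21); v_p(y) = 1 (factor: 418 = 19^1 · 22). Additivity: v_p(xy) = v_p(x) + v_p(y) = 1 + 1 = 2. (Direct check: xy = 166782 = 19^2 · (462).)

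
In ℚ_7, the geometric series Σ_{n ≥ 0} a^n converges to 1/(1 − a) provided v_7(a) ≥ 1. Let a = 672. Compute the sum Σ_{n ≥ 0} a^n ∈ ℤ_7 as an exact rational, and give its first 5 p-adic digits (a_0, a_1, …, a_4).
Σ a^n = 1/(1 − a) = -1/671;  first 5 digits = (1, 5, 3, 1, 0)

v_7(a) = 1 ≥ 1, so the series converges in ℤ_7 to 1/(1 − a) = 1/(1 − 672) = -1/671. Expand this rational in ℤ_7: compute digits iteratively via d_i = x_i mod 7, x_{i+1} = (x_i − d_i)/7. The first 5 digits are (1, 5, 3, 1, 0).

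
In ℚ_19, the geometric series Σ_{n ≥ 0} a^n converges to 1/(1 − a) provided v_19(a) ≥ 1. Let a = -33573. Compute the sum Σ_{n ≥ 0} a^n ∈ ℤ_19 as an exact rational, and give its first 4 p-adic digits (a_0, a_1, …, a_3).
Σ a^n = 1/(1 − a) = 1/33574;  first 4 digits = (1, 0, 2, 14)

v_19(a) = 2 ≥ 1, so the series converges in ℤ_19 to 1/(1 − a) = 1/(1 − (-33573)) = 1/33574. Expand this rational in ℤ_19: compute digits iteratively via d_i = x_i mod 19, x_{i+1} = (x_i − d_i)/19. The first 4 digits are (1, 0, 2, 14).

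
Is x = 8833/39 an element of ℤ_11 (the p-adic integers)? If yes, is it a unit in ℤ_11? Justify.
x ∈ ℤ_11 but not a unit; v_11(x) = 2 > 0

ℤ_11 = {x ∈ ℚ_11 : v_11(x) ≥ 0} and ℤ_11^× = {x ∈ ℤ_11 : v_11(x) = 0}. Here v_11(8833/39) = v_11(num) − v_11(den) = 2; compare against these criteria.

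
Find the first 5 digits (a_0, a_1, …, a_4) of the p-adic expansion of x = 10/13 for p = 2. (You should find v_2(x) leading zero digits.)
(a_0, …, a_4) = (0, 1, 0, 0, 1)

v_2(10/13) = 1, so a_0 = ... = a_0 = 0. Factor out: x = 2^1 · u with u = 5/13 a unit in ℤ_2. Expand u iteratively via a_{v+i} = u_i mod 2, u_{i+1} = (u_i − a_{v+i})/2:
  u_0 = 5/13;  a_1 = 1;  u_1 = (u_0 − 1)/2 = -4/13
  u_1 = -4/13;  a_2 = 0;  u_2 = (u_1 − 0)/2 = -2/13
  u_2 = -2/13;  a_3 = 0;  u_3 = (u_2 − 0)/2 = -1/13
  u_3 = -1/13;  a_4 = 1;  u_4 = (u_3 − 1)/2 = -7/13
Digits: (0, 1, 0, 0, 1).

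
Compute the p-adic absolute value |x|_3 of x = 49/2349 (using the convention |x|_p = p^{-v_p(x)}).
|49/2349|_3 = 81

Step 1 — compute v_3(x) by factoring powers of 3 out of the numerator and denominator: v_3(49/2349) = -4. Step 2 — apply |x|_p = p^{-v_p(x)} = 3^{4} = 81.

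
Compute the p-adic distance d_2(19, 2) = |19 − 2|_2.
d_2(19, 2) = 1

Step 1 — x − y = 19 − 2 = 17. Step 2 — v_2(17) = 0 (factor: 17 = (2^0 · 17); the sign does not affect v_p). Step 3 — |x − y|_2 = 2^{0} = 1.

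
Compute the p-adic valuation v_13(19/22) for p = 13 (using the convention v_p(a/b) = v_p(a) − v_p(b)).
v_13(19/22) = 0

Factor powers of 13 from the numerator and denominator of the reduced fraction: 19 = 13^0 · 19 and 22 = 13^0 · 22. Apply v_p(a/b) = v_p(a) − v_p(b): v_13(19/22) = 0 − 0 = 0.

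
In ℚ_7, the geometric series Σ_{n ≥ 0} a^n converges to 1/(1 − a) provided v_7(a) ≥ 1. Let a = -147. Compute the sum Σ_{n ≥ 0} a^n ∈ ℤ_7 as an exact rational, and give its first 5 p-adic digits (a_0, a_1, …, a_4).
Σ a^n = 1/(1 − a) = 1/148;  first 5 digits = (1, 0, 4, 6, 1)

v_7(a) = 2 ≥ 1, so the series converges in ℤ_7 to 1/(1 − a) = 1/(1 − (-147)) = 1/148. Expand this rational in ℤ_7: compute digits iteratively via d_i = x_i mod 7, x_{i+1} = (x_i − d_i)/7. The first 5 digits are (1, 0, 4, 6, 1).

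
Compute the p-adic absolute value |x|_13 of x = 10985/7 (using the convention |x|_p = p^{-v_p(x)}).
|10985/7|_13 = 1/2197

Step 1 — compute v_13(x) by factoring powers of 13 out of the numerator and denominator: v_13(10985/7) = 3. Step 2 — apply |x|_p = p^{-v_p(x)} = 13^{-3} = 1/2197.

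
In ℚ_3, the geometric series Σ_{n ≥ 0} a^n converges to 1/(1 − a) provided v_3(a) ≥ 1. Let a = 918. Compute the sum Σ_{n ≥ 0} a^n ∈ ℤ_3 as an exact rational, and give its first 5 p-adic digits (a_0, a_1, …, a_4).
Σ a^n = 1/(1 − a) = -1/917;  first 5 digits = (1, 0, 0, 1, 2)

v_3(a) = 3 ≥ 1, so the series converges in ℤ_3 to 1/(1 − a) = 1/(1 − 918) = -1/917. Expand this rational in ℤ_3: compute digits iteratively via d_i = x_i mod 3, x_{i+1} = (x_i − d_i)/3. The first 5 digits are (1, 0, 0, 1, 2).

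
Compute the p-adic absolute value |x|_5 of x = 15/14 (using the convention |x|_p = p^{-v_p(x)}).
|15/14|_5 = 1/5

Step 1 — compute v_5(x) by factoring powers of 5 out of the numerator and denominator: v_5(15/14) = 1. Step 2 — apply |x|_p = p^{-v_p(x)} = 5^{-1} = 1/5.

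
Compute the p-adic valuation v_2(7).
v_2(7) = 0

v_2(n) is the largest exponent k such that 2^k divides n. Factor out: 7 = 2^0 · 7. (Sign doesn't affect v_p.) So v_2(7) = 0.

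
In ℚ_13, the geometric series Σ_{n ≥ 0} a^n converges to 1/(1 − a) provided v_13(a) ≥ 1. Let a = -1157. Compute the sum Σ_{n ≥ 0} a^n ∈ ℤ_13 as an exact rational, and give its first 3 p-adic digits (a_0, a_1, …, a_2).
Σ a^n = 1/(1 − a) = 1/1158;  first 3 digits = (1, 2, 10)

v_13(a) = 1 ≥ 1, so the series converges in ℤ_13 to 1/(1 − a) = 1/(1 − (-1157)) = 1/1158. Expand this rational in ℤ_13: compute digits iteratively via d_i = x_i mod 13, x_{i+1} = (x_i − d_i)/13. The first 3 digits are (1, 2, 10).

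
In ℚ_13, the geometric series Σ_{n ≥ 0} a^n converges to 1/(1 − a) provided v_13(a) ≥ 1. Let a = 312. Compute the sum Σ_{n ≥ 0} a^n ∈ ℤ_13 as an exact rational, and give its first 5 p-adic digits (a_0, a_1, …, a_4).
Σ a^n = 1/(1 − a) = -1/311;  first 5 digits = (1, 11, 5, 10, 3)

v_13(a) = 1 ≥ 1, so the series converges in ℤ_13 to 1/(1 − a) = 1/(1 − 312) = -1/311. Expand this rational in ℤ_13: compute digits iteratively via d_i = x_i mod 13, x_{i+1} = (x_i − d_i)/13. The first 5 digits are (1, 11, 5, 10, 3).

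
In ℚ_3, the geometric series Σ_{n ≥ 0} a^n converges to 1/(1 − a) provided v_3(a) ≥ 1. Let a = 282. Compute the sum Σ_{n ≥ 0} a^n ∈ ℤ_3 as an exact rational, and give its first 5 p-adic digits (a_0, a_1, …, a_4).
Σ a^n = 1/(1 − a) = -1/281;  first 5 digits = (1, 1, 2, 1, 2)

v_3(a) = 1 ≥ 1, so the series converges in ℤ_3 to 1/(1 − a) = 1/(1 − 282) = -1/281. Expand this rational in ℤ_3: compute digits iteratively via d_i = x_i mod 3, x_{i+1} = (x_i − d_i)/3. The first 5 digits are (1, 1, 2, 1, 2).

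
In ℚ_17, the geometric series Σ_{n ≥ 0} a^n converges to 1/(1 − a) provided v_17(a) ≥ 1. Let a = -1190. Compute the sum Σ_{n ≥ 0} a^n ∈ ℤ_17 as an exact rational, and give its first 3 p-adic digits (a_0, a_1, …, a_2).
Σ a^n = 1/(1 − a) = 1/1191;  first 3 digits = (1, 15, 16)

v_17(a) = 1 ≥ 1, so the series converges in ℤ_17 to 1/(1 − a) = 1/(1 − (-1190)) = 1/1191. Expand this rational in ℤ_17: compute digits iteratively via d_i = x_i mod 17, x_{i+1} = (x_i − d_i)/17. The first 3 digits are (1, 15, 16).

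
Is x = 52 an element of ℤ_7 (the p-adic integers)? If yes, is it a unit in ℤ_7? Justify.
x ∈ ℤ_7^× (unit); v_7(x) = 0

ℤ_7 = {x ∈ ℚ_7 : v_7(x) ≥ 0} and ℤ_7^× = {x ∈ ℤ_7 : v_7(x) = 0}. Here v_7(52) = v_7(num) − v_7(den) = 0; compare against these criteria.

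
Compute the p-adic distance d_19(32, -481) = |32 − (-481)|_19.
d_19(32, -481) = 1/19

Step 1 — x − y = 32 − (-481) = 513. Step 2 — v_19(513) = 1 (factor: 513 = (19^1 · 27); the sign does not affect v_p). Step 3 — |x − y|_19 = 19^{-1} = 1/19.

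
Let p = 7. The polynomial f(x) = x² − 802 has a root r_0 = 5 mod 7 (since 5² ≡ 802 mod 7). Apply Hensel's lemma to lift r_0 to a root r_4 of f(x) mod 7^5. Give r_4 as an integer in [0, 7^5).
r_4 = 5654 (mod 16807)

Hensel's recurrence: r_{i+1} = r_i − f(r_i)·(f′(r_i))^{-1} mod 7^{i+2}, with f′(x) = 2x. Iterate:
  r_0 = 5 (mod 7)
  r_1 = 19 (mod 49)
  r_2 = 166 (mod 343)
  r_3 = 852 (mod 2401)
  r_4 = 5654 (mod 16807)
Final: r_4 = 5654, and one checks f(r_4) ≡ 0 mod 7^5.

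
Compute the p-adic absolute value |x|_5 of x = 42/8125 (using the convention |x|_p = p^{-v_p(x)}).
|42/8125|_5 = 625

Step 1 — compute v_5(x) by factoring powers of 5 out of the numerator and denominator: v_5(42/8125) = -4. Step 2 — apply |x|_p = p^{-v_p(x)} = 5^{4} = 625.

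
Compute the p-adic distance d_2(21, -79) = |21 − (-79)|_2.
d_2(21, -79) = 1/4

Step 1 — x − y = 21 − (-79) = 100. Step 2 — v_2(100) = 2 (factor: 100 = (2^2 · 25); the sign does not affect v_p). Step 3 — |x − y|_2 = 2^{-2} = 1/4.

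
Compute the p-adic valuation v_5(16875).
v_5(16875) = 4

v_5(n) is the largest exponent k such that 5^k divides n. Factor out: 16875 = 5^4 · 27. (Sign doesn't affect v_p.) So v_5(16875) = 4.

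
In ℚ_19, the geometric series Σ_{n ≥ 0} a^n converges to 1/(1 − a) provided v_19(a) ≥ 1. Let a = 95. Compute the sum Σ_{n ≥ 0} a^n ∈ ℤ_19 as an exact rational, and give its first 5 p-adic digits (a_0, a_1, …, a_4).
Σ a^n = 1/(1 − a) = -1/94;  first 5 digits = (1, 5, 6, 12, 4)

v_19(a) = 1 ≥ 1, so the series converges in ℤ_19 to 1/(1 − a) = 1/(1 − 95) = -1/94. Expand this rational in ℤ_19: compute digits iteratively via d_i = x_i mod 19, x_{i+1} = (x_i − d_i)/19. The first 5 digits are (1, 5, 6, 12, 4).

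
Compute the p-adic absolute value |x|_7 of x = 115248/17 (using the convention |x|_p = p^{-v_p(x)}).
|115248/17|_7 = 1/2401

Step 1 — compute v_7(x) by factoring powers of 7 out of the numerator and denominator: v_7(115248/17) = 4. Step 2 — apply |x|_p = p^{-v_p(x)} = 7^{-4} = 1/2401.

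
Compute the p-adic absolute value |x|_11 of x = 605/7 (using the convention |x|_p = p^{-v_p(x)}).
|605/7|_11 = 1/121

Step 1 — compute v_11(x) by factoring powers of 11 out of the numerator and denominator: v_11(605/7) = 2. Step 2 — apply |x|_p = p^{-v_p(x)} = 11^{-2} = 1/121.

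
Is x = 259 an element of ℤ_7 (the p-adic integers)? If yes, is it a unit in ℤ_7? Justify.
x ∈ ℤ_7 but not a unit; v_7(x) = 1 > 0

ℤ_7 = {x ∈ ℚ_7 : v_7(x) ≥ 0} and ℤ_7^× = {x ∈ ℤ_7 : v_7(x) = 0}. Here v_7(259) = v_7(num) − v_7(den) = 1; compare against these criteria.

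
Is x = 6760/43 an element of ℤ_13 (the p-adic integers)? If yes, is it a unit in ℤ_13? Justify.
x ∈ ℤ_13 but not a unit; v_13(x) = 2 > 0

ℤ_13 = {x ∈ ℚ_13 : v_13(x) ≥ 0} and ℤ_13^× = {x ∈ ℤ_13 : v_13(x) = 0}. Here v_13(6760/43) = v_13(num) − v_13(den) = 2; compare against these criteria.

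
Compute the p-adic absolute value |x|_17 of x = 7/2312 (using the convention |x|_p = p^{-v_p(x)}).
|7/2312|_17 = 289

Step 1 — compute v_17(x) by factoring powers of 17 out of the numerator and denominator: v_17(7/2312) = -2. Step 2 — apply |x|_p = p^{-v_p(x)} = 17^{2} = 289.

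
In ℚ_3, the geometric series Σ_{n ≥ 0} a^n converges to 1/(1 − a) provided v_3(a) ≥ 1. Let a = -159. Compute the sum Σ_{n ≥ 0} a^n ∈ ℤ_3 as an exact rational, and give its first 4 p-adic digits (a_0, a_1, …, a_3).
Σ a^n = 1/(1 − a) = 1/160;  first 4 digits = (1, 1, 1, 1)

v_3(a) = 1 ≥ 1, so the series converges in ℤ_3 to 1/(1 − a) = 1/(1 − (-159)) = 1/160. Expand this rational in ℤ_3: compute digits iteratively via d_i = x_i mod 3, x_{i+1} = (x_i − d_i)/3. The first 4 digits are (1, 1, 1, 1).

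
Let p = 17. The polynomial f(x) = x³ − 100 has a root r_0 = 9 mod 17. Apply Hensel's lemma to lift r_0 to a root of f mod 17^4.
r_3 = 82306 (mod 83521)

Hensel: r_{i+1} = r_i − f(r_i)/f′(r_i) mod 17^{i+2}, where f′(x) = 3x². Iterate:
  r_0 = 9 (mod 17)
  r_1 = 230 (mod 289)
  r_2 = 3698 (mod 4913)
  r_3 = 82306 (mod 83521)
Final: r = 82306 with f(r) ≡ 0 mod 17^4.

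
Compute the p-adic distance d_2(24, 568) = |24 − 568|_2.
d_2(24, 568) = 1/32

Step 1 — x − y = 24 − 568 = -544. Step 2 — v_2(-544) = 5 (factor: -544 = −(2^5 · 17); the sign does not affect v_p). Step 3 — |x − y|_2 = 2^{-5} = 1/32.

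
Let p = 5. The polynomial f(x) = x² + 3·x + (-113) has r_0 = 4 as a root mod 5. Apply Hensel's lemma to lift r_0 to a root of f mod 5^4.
r_3 = 514 (mod 625)

Hensel: r_{i+1} = r_i − f(r_i)·(f′(r_i))^{-1} mod 5^{i+2}, f′(x) = 2x + 3. Iterate:
  r_0 = 4 (mod 5)
  r_1 = 14 (mod 25)
  r_2 = 14 (mod 125)
  r_3 = 514 (mod 625)
Final: r = 514 satisfies f(r) ≡ 0 mod 5^4.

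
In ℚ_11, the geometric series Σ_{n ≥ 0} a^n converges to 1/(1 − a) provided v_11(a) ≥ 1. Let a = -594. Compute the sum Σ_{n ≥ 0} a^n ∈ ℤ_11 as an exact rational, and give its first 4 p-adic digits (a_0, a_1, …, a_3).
Σ a^n = 1/(1 − a) = 1/595;  first 4 digits = (1, 1, 7, 1)

v_11(a) = 1 ≥ 1, so the series converges in ℤ_11 to 1/(1 − a) = 1/(1 − (-594)) = 1/595. Expand this rational in ℤ_11: compute digits iteratively via d_i = x_i mod 11, x_{i+1} = (x_i − d_i)/11. The first 4 digits are (1, 1, 7, 1).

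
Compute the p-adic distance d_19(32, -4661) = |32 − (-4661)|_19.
d_19(32, -4661) = 1/361

Step 1 — x − y = 32 − (-4661) = 4693. Step 2 — v_19(4693) = 2 (factor: 4693 = (19^2 · 13); the sign does not affect v_p). Step 3 — |x − y|_19 = 19^{-2} = 1/361.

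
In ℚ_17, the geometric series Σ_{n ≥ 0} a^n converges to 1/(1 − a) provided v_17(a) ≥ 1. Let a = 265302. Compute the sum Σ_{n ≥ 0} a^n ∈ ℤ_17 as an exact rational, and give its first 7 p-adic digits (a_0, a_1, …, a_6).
Σ a^n = 1/(1 − a) = -1/265301;  first 7 digits = (1, 0, 0, 3, 3, 0, 9)

v_17(a) = 3 ≥ 1, so the series converges in ℤ_17 to 1/(1 − a) = 1/(1 − 265302) = -1/265301. Expand this rational in ℤ_17: compute digits iteratively via d_i = x_i mod 17, x_{i+1} = (x_i − d_i)/17. The first 7 digits are (1, 0, 0, 3, 3, 0, 9).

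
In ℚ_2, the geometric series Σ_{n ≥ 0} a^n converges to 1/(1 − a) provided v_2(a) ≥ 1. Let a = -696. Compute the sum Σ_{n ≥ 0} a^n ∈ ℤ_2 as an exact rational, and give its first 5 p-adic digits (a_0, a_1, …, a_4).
Σ a^n = 1/(1 − a) = 1/697;  first 5 digits = (1, 0, 0, 1, 0)

v_2(a) = 3 ≥ 1, so the series converges in ℤ_2 to 1/(1 − a) = 1/(1 − (-696)) = 1/697. Expand this rational in ℤ_2: compute digits iteratively via d_i = x_i mod 2, x_{i+1} = (x_i − d_i)/2. The first 5 digits are (1, 0, 0, 1, 0).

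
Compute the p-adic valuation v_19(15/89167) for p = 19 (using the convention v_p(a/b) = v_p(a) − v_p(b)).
v_19(15/89167) = -3

Factor powers of 19 from the numerator and denominator of the reduced fraction: 15 = 19^0 · 15 and 89167 = 19^3 · 13. Apply v_p(a/b) = v_p(a) − v_p(b): v_19(15/89167) = 0 − 3 = -3.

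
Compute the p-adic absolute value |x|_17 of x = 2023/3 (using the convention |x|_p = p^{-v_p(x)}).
|2023/3|_17 = 1/289

Step 1 — compute v_17(x) by factoring powers of 17 out of the numerator and denominator: v_17(2023/3) = 2. Step 2 — apply |x|_p = p^{-v_p(x)} = 17^{-2} = 1/289.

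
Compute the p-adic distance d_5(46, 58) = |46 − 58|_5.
d_5(46, 58) = 1

Step 1 — x − y = 46 − 58 = -12. Step 2 — v_5(-12) = 0 (factor: -12 = −(5^0 · 12); the sign does not affect v_p). Step 3 — |x − y|_5 = 5^{0} = 1.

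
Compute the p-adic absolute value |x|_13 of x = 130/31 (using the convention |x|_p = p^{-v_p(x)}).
|130/31|_13 = 1/13

Step 1 — compute v_13(x) by factoring powers of 13 out of the numerator and denominator: v_13(130/31) = 1. Step 2 — apply |x|_p = p^{-v_p(x)} = 13^{-1} = 1/13.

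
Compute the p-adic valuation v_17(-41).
v_17(-41) = 0

v_17(n) is the largest exponent k such that 17^k divides n. Factor out: -41 = -17^0 · 41. (Sign doesn't affect v_p.) So v_17(-41) = 0.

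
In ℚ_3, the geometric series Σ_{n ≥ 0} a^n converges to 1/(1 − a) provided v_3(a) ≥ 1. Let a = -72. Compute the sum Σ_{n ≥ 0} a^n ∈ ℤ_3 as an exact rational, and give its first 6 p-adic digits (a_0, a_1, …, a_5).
Σ a^n = 1/(1 − a) = 1/73;  first 6 digits = (1, 0, 1, 0, 0, 0)

v_3(a) = 2 ≥ 1, so the series converges in ℤ_3 to 1/(1 − a) = 1/(1 − (-72)) = 1/73. Expand this rational in ℤ_3: compute digits iteratively via d_i = x_i mod 3, x_{i+1} = (x_i − d_i)/3. The first 6 digits are (1, 0, 1, 0, 0, 0).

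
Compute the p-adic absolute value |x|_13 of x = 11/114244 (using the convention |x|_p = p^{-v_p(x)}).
|11/114244|_13 = 28561

Step 1 — compute v_13(x) by factoring powers of 13 out of the numerator and denominator: v_13(11/114244) = -4. Step 2 — apply |x|_p = p^{-v_p(x)} = 13^{4} = 28561.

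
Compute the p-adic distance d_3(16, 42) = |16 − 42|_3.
d_3(16, 42) = 1

Step 1 — x − y = 16 − 42 = -26. Step 2 — v_3(-26) = 0 (factor: -26 = −(3^0 · 26); the sign does not affect v_p). Step 3 — |x − y|_3 = 3^{0} = 1.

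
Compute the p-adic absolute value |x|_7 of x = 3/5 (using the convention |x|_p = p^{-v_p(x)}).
|3/5|_7 = 1

Step 1 — compute v_7(x) by factoring powers of 7 out of the numerator and denominator: v_7(3/5) = 0. Step 2 — apply |x|_p = p^{-v_p(x)} = 7^{0} = 1.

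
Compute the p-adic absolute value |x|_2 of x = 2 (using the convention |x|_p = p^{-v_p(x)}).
|2|_2 = 1/2

Step 1 — compute v_2(x) by factoring powers of 2 out of the numerator and denominator: v_2(2) = 1. Step 2 — apply |x|_p = p^{-v_p(x)} = 2^{-1} = 1/2.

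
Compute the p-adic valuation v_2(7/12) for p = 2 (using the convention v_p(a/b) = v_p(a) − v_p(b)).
v_2(7/12) = -2

Factor powers of 2 from the numerator and denominator of the reduced fraction: 7 = 2^0 · 7 and 12 = 2^2 · 3. Apply v_p(a/b) = v_p(a) − v_p(b): v_2(7/12) = 0 − 2 = -2.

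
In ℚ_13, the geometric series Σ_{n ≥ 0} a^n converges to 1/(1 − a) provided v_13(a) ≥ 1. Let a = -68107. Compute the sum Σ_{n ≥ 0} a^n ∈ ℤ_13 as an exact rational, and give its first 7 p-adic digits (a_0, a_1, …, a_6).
Σ a^n = 1/(1 − a) = 1/68108;  first 7 digits = (1, 0, 0, 8, 10, 12, 11)

v_13(a) = 3 ≥ 1, so the series converges in ℤ_13 to 1/(1 − a) = 1/(1 − (-68107)) = 1/68108. Expand this rational in ℤ_13: compute digits iteratively via d_i = x_i mod 13, x_{i+1} = (x_i − d_i)/13. The first 7 digits are (1, 0, 0, 8, 10, 12, 11).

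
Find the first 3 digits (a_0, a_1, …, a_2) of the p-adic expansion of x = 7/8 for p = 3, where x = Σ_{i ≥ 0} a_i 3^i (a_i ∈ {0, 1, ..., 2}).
(a_0, …, a_2) = (2, 0, 1)

v_3(7/8) = 0 (numerator and denominator both coprime to 3), so x ∈ ℤ_3^×. Compute digits iteratively via a_i = x_i mod 3, x_{i+1} = (x_i − a_i)/3, with x_0 = x:
  x_0 = 7/8;  a_0 = 2;  x_1 = (x_0 − 2)/3 = -3/8
  x_1 = -3/8;  a_1 = 0;  x_2 = (x_1 − 0)/3 = -1/8
  x_2 = -1/8;  a_2 = 1;  x_3 = (x_2 − 1)/3 = -3/8
Digits: (2, 0, 1).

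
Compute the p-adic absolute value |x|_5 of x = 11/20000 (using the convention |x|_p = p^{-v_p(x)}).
|11/20000|_5 = 625

Step 1 — compute v_5(x) by factoring powers of 5 out of the numerator and denominator: v_5(11/20000) = -4. Step 2 — apply |x|_p = p^{-v_p(x)} = 5^{4} = 625.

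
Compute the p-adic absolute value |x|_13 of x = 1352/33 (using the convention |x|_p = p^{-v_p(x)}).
|1352/33|_13 = 1/169

Step 1 — compute v_13(x) by factoring powers of 13 out of the numerator and denominator: v_13(1352/33) = 2. Step 2 — apply |x|_p = p^{-v_p(x)} = 13^{-2} = 1/169.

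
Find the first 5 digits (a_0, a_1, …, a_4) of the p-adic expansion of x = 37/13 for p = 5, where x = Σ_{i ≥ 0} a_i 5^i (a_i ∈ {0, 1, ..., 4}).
(a_0, …, a_4) = (4, 4, 3, 0, 1)

v_5(37/13) = 0 (numerator and denominator both coprime to 5), so x ∈ ℤ_5^×. Compute digits iteratively via a_i = x_i mod 5, x_{i+1} = (x_i − a_i)/5, with x_0 = x:
  x_0 = 37/13;  a_0 = 4;  x_1 = (x_0 − 4)/5 = -3/13
  x_1 = -3/13;  a_1 = 4;  x_2 = (x_1 − 4)/5 = -11/13
  x_2 = -11/13;  a_2 = 3;  x_3 = (x_2 − 3)/5 = -10/13
  x_3 = -10/13;  a_3 = 0;  x_4 = (x_3 − 0)/5 = -2/13
  x_4 = -2/13;  a_4 = 1;  x_5 = (x_4 − 1)/5 = -3/13
Digits: (4, 4, 3, 0, 1).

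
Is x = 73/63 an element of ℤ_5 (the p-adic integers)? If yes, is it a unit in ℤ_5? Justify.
x ∈ ℤ_5^× (unit); v_5(x) = 0

ℤ_5 = {x ∈ ℚ_5 : v_5(x) ≥ 0} and ℤ_5^× = {x ∈ ℤ_5 : v_5(x) = 0}. Here v_5(73/63) = v_5(num) − v_5(den) = 0; compare against these criteria.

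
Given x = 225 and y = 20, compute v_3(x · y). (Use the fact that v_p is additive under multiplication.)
v_3(4500) = 2

v_p(x) = 2 (factor: 225 = 3^2 · 25); v_p(y) = 0 (factor: 20 = 3^0 · 20). Additivity: v_p(xy) = v_p(x) + v_p(y) = 2 + 0 = 2. (Direct check: xy = 4500 = 3^2 · (500).)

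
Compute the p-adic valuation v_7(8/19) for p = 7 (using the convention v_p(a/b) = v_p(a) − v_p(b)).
v_7(8/19) = 0

Factor powers of 7 from the numerator and denominator of the reduced fraction: 8 = 7^0 · 8 and 19 = 7^0 · 19. Apply v_p(a/b) = v_p(a) − v_p(b): v_7(8/19) = 0 − 0 = 0.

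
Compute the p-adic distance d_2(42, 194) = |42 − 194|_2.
d_2(42, 194) = 1/8

Step 1 — x − y = 42 − 194 = -152. Step 2 — v_2(-152) = 3 (factor: -152 = −(2^3 · 19); the sign does not affect v_p). Step 3 — |x − y|_2 = 2^{-3} = 1/8.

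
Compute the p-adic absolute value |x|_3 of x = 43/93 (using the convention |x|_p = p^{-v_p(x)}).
|43/93|_3 = 3

Step 1 — compute v_3(x) by factoring powers of 3 out of the numerator and denominator: v_3(43/93) = -1. Step 2 — apply |x|_p = p^{-v_p(x)} = 3^{1} = 3.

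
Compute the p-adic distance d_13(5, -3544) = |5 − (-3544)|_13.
d_13(5, -3544) = 1/169

Step 1 — x − y = 5 − (-3544) = 3549. Step 2 — v_13(3549) = 2 (factor: 3549 = (13^2 · 21); the sign does not affect v_p). Step 3 — |x − y|_13 = 13^{-2} = 1/169.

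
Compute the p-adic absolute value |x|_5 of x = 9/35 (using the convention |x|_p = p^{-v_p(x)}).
|9/35|_5 = 5

Step 1 — compute v_5(x) by factoring powers of 5 out of the numerator and denominator: v_5(9/35) = -1. Step 2 — apply |x|_p = p^{-v_p(x)} = 5^{1} = 5.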